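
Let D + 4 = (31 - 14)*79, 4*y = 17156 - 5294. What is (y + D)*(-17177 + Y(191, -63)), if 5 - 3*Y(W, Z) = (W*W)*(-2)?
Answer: 92271262/3 ≈ 3.0757e+7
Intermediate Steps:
y = 5931/2 (y = (17156 - 5294)/4 = (¼)*11862 = 5931/2 ≈ 2965.5)
Y(W, Z) = 5/3 + 2*W²/3 (Y(W, Z) = 5/3 - W*W*(-2)/3 = 5/3 - W²*(-2)/3 = 5/3 - (-2)*W²/3 = 5/3 + 2*W²/3)
D = 1339 (D = -4 + (31 - 14)*79 = -4 + 17*79 = -4 + 1343 = 1339)
(y + D)*(-17177 + Y(191, -63)) = (5931/2 + 1339)*(-17177 + (5/3 + (⅔)*191²)) = 8609*(-17177 + (5/3 + (⅔)*36481))/2 = 8609*(-17177 + (5/3 + 72962/3))/2 = 8609*(-17177 + 72967/3)/2 = (8609/2)*(21436/3) = 92271262/3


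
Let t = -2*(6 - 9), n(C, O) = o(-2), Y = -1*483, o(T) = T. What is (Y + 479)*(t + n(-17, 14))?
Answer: -16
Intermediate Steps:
Y = -483
n(C, O) = -2
t = 6 (t = -2*(-3) = 6)
(Y + 479)*(t + n(-17, 14)) = (-483 + 479)*(6 - 2) = -4*4 = -16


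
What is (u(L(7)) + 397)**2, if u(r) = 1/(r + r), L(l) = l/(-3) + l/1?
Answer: 123632161/784 ≈ 1.5769e+5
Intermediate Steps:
L(l) = 2*l/3 (L(l) = l*(-1/3) + l*1 = -l/3 + l = 2*l/3)
u(r) = 1/(2*r)
(u(L(7)) + 397)**2 = (1/(2*(((2/3)*7))) + 397)**2 = (1/(2*(14/3)) + 397)**2 = ((1/2)*(3/14) + 397)**2 = (3/28 + 397)**2 = (11119/28)**2 = 123632161/784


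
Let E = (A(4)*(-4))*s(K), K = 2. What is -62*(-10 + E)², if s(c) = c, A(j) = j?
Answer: -109368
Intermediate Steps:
E = -32 (E = (4*(-4))*2 = -16*2 = -32)
-62*(-10 + E)² = -62*(-10 - 32)² = -62*(-42)² = -62*1764 = -109368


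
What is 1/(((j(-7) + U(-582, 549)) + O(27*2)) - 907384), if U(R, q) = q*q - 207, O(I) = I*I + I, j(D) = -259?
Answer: -1/603479 ≈ -1.6571e-6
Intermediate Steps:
O(I) = I + I**2 (O(I) = I**2 + I = I + I**2)
U(R, q) = -207 + q**2 (U(R, q) = q**2 - 207 = -207 + q**2)
1/(((j(-7) + U(-582, 549)) + O(27*2)) - 907384) = 1/(((-259 + (-207 + 549**2)) + (27*2)*(1 + 27*2)) - 907384) = 1/(((-259 + (-207 + 301401)) + 54*(1 + 54)) - 907384) = 1/(((-259 + 301194) + 54*55) - 907384) = 1/((300935 + 2970) - 907384) = 1/(303905 - 907384) = 1/(-603479) = -1/603479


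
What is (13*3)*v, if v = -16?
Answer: -624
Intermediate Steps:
(13*3)*v = (13*3)*(-16) = 39*(-16) = -624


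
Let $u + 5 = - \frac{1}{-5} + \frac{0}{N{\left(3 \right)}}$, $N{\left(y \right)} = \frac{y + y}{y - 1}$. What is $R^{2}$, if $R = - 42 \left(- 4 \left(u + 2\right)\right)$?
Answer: $\frac{5531904}{25} \approx 2.2128 \cdot 10^{5}$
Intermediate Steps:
$N{\left(y \right)} = \frac{2 y}{-1 + y}$
$u = - \frac{24}{5}$ ($u = -5 + \left(- \frac{1}{-5} + \frac{0}{2 \cdot 3 \frac{1}{-1 + 3}}\right) = -5 + \left(\left(-1\right) \left(- \frac{1}{5}\right) + \frac{0}{2 \cdot 3 \cdot \frac{1}{2}}\right) = -5 + \left(\frac{1}{5} + \frac{0}{2 \cdot 3 \cdot \frac{1}{2}}\right) = -5 + \left(\frac{1}{5} + \frac{0}{3}\right) = -5 + \left(\frac{1}{5} + 0 \cdot \frac{1}{3}\right) = -5 + \left(\frac{1}{5} + 0\right) = -5 + \frac{1}{5} = - \frac{24}{5} \approx -4.8$)
$R = - \frac{2352}{5}$ ($R = - 42 \left(- 4 \left(- \frac{24}{5} + 2\right)\right) = - 42 \left(\left(-4\right) \left(- \frac{14}{5}\right)\right) = \left(-42\right) \frac{56}{5} = - \frac{2352}{5} \approx -470.4$)
$R^{2} = \left(- \frac{2352}{5}\right)^{2} = \frac{5531904}{25}$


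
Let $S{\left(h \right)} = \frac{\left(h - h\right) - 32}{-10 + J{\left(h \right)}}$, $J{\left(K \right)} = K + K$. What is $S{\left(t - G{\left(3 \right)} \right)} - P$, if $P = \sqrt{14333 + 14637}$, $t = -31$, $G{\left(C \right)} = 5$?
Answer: $\frac{16}{41} - \sqrt{28970} \approx -169.82$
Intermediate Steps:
$J{\left(K \right)} = 2 K$
$P = \sqrt{28970} \approx 170.21$
$S{\left(h \right)} = - \frac{32}{-10 + 2 h}$ ($S{\left(h \right)} = \frac{\left(h - h\right) - 32}{-10 + 2 h} = \frac{0 - 32}{-10 + 2 h} = - \frac{32}{-10 + 2 h}$)
$S{\left(t - G{\left(3 \right)} \right)} - P = - \frac{16}{-5 - 36} - \sqrt{28970} = - \frac{16}{-41} - \sqrt{28970} = \left(-16\right) \left(- \frac{1}{41}\right) - \sqrt{28970} = \frac{16}{41} - \sqrt{28970}$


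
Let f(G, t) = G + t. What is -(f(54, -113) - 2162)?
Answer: 2221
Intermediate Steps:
-(f(54, -113) - 2162) = -((54 - 113) - 2162) = -(-59 - 2162) = -1*(-2221) = 2221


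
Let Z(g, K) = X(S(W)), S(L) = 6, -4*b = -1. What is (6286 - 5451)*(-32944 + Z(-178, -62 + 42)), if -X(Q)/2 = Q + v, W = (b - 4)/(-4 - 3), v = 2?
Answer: -27521600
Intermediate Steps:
b = ¼ (b = -¼*(-1) = ¼ ≈ 0.25000)
W = 15/28 (W = (¼ - 4)/(-4 - 3) = -15/4/(-7) = -15/4*(-⅐) = 15/28 ≈ 0.53571)
X(Q) = -4 - 2*Q (X(Q) = -2*(Q + 2) = -2*(2 + Q) = -4 - 2*Q)
Z(g, K) = -16 (Z(g, K) = -4 - 2*6 = -4 - 12 = -16)
(6286 - 5451)*(-32944 + Z(-178, -62 + 42)) = (6286 - 5451)*(-32944 - 16) = 835*(-32960) = -27521600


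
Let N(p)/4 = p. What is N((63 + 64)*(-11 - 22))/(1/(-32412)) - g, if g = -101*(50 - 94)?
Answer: 543350324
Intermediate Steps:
N(p) = 4*p
g = 4444 (g = -101*(-44) = 4444)
N((63 + 64)*(-11 - 22))/(1/(-32412)) - g = (4*((63 + 64)*(-11 - 22)))/(1/(-32412)) - 1*4444 = (4*(127*(-33)))/(-1/32412) - 4444 = (4*(-4191))*(-32412) - 4444 = -16764*(-32412) - 4444 = 543354768 - 4444 = 543350324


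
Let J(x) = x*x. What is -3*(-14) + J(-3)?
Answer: 51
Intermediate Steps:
J(x) = x**2
-3*(-14) + J(-3) = -3*(-14) + (-3)**2 = 42 + 9 = 51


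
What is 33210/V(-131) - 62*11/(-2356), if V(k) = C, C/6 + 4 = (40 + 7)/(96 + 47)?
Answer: -2004761/1330 ≈ -1507.3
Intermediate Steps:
C = -3150/143 (C = -24 + 6*((40 + 7)/(96 + 47)) = -24 + 6*(47/143) = -24 + 282/143 = -3150/143 ≈ -22.028)
V(k) = -3150/143
33210/V(-131) - 62*11/(-2356) = 33210/(-3150/143) - 62*11/(-2356) = 33210*(-143/3150) - 682*(-1/2356) = -52767/35 + 11/38 = -2004761/1330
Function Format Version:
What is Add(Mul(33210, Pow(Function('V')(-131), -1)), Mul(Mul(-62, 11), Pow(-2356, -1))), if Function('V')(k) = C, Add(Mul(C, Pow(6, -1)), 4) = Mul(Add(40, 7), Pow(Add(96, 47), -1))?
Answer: Rational(-2004761, 1330) ≈ -1507.3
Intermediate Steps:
C = Rational(-3150, 143) (C = Add(-24, Mul(6, Mul(Add(40, 7), Pow(Add(96, 47), -1)))) = Add(-24, Mul(6, Mul(47, Pow(143, -1)))) = Add(-24, Mul(6, Mul(47, Rational(1, 143)))) = Add(-24, Mul(6, Rational(47, 143))) = Add(-24, Rational(282, 143)) = Rational(-3150, 143) ≈ -22.028)
Function('V')(k) = Rational(-3150, 143)
Add(Mul(33210, Pow(Function('V')(-131), -1)), Mul(Mul(-62, 11), Pow(-2356, -1))) = Add(Mul(33210, Pow(Rational(-3150, 143), -1)), Mul(Mul(-62, 11), Pow(-2356, -1))) = Add(Mul(33210, Rational(-143, 3150)), Mul(-682, Rational(-1, 2356))) = Add(Rational(-52767, 35), Rational(11, 38)) = Rational(-2004761, 1330)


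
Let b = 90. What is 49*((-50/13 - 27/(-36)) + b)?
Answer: 221431/52 ≈ 4258.3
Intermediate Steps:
49*((-50/13 - 27/(-36)) + b) = 49*((-50/13 - 27/(-36)) + 90) = 49*((-50*1/13 - 27*(-1/36)) + 90) = 49*((-50/13 + ¾) + 90) = 49*(-161/52 + 90) = 49*(4519/52) = 221431/52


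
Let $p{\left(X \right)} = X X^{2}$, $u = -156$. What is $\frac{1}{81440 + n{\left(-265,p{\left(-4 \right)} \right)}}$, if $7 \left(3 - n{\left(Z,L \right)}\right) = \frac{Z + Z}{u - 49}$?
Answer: $\frac{287}{23374035} \approx 1.2279 \cdot 10^{-5}$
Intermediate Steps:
$p{\left(X \right)} = X^{3}$
$n{\left(Z,L \right)} = 3 + \frac{2 Z}{1435}$ ($n{\left(Z,L \right)} = 3 - \frac{\left(Z + Z\right) \frac{1}{-156 - 49}}{7} = 3 - \frac{2 Z \frac{1}{-205}}{7} = 3 - \frac{2 Z \left(- \frac{1}{205}\right)}{7} = 3 - \frac{\left(- \frac{2}{205}\right) Z}{7} = 3 + \frac{2 Z}{1435}$)
$\frac{1}{81440 + n{\left(-265,p{\left(-4 \right)} \right)}} = \frac{1}{81440 + \left(3 + \frac{2}{1435} \left(-265\right)\right)} = \frac{1}{81440 + \left(3 - \frac{106}{287}\right)} = \frac{1}{81440 + \frac{755}{287}} = \frac{1}{\frac{23374035}{287}} = \frac{287}{23374035}$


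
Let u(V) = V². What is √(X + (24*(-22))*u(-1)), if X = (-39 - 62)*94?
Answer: I*√10022 ≈ 100.11*I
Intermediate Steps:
X = -9494 (X = -101*94 = -9494)
√(X + (24*(-22))*u(-1)) = √(-9494 + (24*(-22))*(-1)²) = √(-9494 - 528*1) = √(-9494 - 528) = √(-10022) = I*√10022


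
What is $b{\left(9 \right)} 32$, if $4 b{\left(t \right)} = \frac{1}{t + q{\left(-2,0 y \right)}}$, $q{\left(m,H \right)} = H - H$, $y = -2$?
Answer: $\frac{8}{9} \approx 0.88889$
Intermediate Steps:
$q{\left(m,H \right)} = 0$
$b{\left(t \right)} = \frac{1}{4 t}$ ($b{\left(t \right)} = \frac{1}{4 \left(t + 0\right)} = \frac{1}{4 t}$)
$b{\left(9 \right)} 32 = \frac{1}{4 \cdot 9} \cdot 32 = \frac{1}{4} \cdot \frac{1}{9} \cdot 32 = \frac{1}{36} \cdot 32 = \frac{8}{9}$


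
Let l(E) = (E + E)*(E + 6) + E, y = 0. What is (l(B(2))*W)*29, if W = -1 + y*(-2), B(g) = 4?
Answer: -2436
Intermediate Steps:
W = -1 (W = -1 + 0*(-2) = -1 + 0 = -1)
l(E) = E + 2*E*(6 + E) (l(E) = (2*E)*(6 + E) + E = 2*E*(6 + E) + E = E + 2*E*(6 + E))
(l(B(2))*W)*29 = ((4*(13 + 2*4))*(-1))*29 = ((4*(13 + 8))*(-1))*29 = ((4*21)*(-1))*29 = (84*(-1))*29 = -84*29 = -2436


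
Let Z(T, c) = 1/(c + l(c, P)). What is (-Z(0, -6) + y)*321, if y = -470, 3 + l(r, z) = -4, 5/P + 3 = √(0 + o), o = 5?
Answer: -1960989/13 ≈ -1.5085e+5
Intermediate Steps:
P = 5/(-3 + √5) (P = 5/(-3 + √(0 + 5)) = 5/(-3 + √5) ≈ -6.5451)
l(r, z) = -7 (l(r, z) = -3 - 4 = -7)
Z(T, c) = 1/(-7 + c) (Z(T, c) = 1/(c - 7) = 1/(-7 + c))
(-Z(0, -6) + y)*321 = (-1/(-7 - 6) - 470)*321 = (-1/(-13) - 470)*321 = (-1*(-1/13) - 470)*321 = (1/13 - 470)*321 = -6109/13*321 = -1960989/13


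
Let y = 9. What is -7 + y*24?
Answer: 209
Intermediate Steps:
-7 + y*24 = -7 + 9*24 = -7 + 216 = 209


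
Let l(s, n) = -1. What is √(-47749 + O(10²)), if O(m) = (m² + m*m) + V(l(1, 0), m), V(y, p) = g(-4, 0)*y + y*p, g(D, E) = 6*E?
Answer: I*√27849 ≈ 166.88*I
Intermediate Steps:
V(y, p) = p*y (V(y, p) = (6*0)*y + y*p = 0*y + p*y = 0 + p*y = p*y)
O(m) = -m + 2*m² (O(m) = (m² + m*m) + m*(-1) = (m² + m²) - m = 2*m² - m = -m + 2*m²)
√(-47749 + O(10²)) = √(-47749 + 10²*(-1 + 2*10²)) = √(-47749 + 100*(-1 + 2*100)) = √(-47749 + 100*(-1 + 200)) = √(-47749 + 100*199) = √(-47749 + 19900) = √(-27849) = I*√27849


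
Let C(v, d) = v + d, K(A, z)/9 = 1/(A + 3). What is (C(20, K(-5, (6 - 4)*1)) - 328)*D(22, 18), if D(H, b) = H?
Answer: -6875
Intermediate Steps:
K(A, z) = 9/(3 + A) (K(A, z) = 9/(A + 3) = 9/(3 + A))
C(v, d) = d + v
(C(20, K(-5, (6 - 4)*1)) - 328)*D(22, 18) = ((9/(3 - 5) + 20) - 328)*22 = ((9/(-2) + 20) - 328)*22 = ((9*(-1/2) + 20) - 328)*22 = ((-9/2 + 20) - 328)*22 = (31/2 - 328)*22 = -625/2*22 = -6875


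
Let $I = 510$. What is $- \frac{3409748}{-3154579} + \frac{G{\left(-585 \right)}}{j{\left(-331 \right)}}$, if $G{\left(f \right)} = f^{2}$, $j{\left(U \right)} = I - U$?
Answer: $\frac{1082443396343}{2653000939} \approx 408.01$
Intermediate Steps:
$j{\left(U \right)} = 510 - U$
$- \frac{3409748}{-3154579} + \frac{G{\left(-585 \right)}}{j{\left(-331 \right)}} = - \frac{3409748}{-3154579} + \frac{\left(-585\right)^{2}}{510 - -331} = \left(-3409748\right) \left(- \frac{1}{3154579}\right) + \frac{342225}{510 + 331} = \frac{3409748}{3154579} + \frac{342225}{841} = \frac{1082443396343}{2653000939}$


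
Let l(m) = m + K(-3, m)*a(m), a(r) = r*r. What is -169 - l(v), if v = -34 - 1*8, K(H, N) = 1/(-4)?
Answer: 314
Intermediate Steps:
K(H, N) = -1/4
v = -42 (v = -34 - 8 = -42)
a(r) = r**2
l(m) = m - m**2/4
-169 - l(v) = -169 - (-42)*(4 - 1*(-42))/4 = -169 - (-42)*(4 + 42)/4 = -169 - (-42)*46/4 = -169 - 1*(-483) = -169 + 483 = 314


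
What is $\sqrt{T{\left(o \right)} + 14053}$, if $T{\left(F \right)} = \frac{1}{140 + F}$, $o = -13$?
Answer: $\frac{2 \sqrt{56665241}}{127} \approx 118.55$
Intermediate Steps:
$\sqrt{T{\left(o \right)} + 14053} = \sqrt{\frac{1}{140 - 13} + 14053} = \sqrt{\frac{1}{127} + 14053} = \sqrt{\frac{1784732}{127}} = \frac{2 \sqrt{56665241}}{127}$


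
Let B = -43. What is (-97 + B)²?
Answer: 19600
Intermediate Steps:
(-97 + B)² = (-97 - 43)² = (-140)² = 19600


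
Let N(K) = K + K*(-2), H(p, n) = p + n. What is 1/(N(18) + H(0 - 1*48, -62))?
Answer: -1/128 ≈ -0.0078125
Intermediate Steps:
H(p, n) = n + p
N(K) = -K (N(K) = K - 2*K = -K)
1/(N(18) + H(0 - 1*48, -62)) = 1/(-1*18 + (-62 + (0 - 1*48))) = 1/(-18 + (-62 + (0 - 48))) = 1/(-18 + (-62 - 48)) = 1/(-18 - 110) = 1/(-128) = -1/128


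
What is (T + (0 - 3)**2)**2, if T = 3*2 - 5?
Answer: 100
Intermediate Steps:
T = 1 (T = 6 - 5 = 1)
(T + (0 - 3)**2)**2 = (1 + (0 - 3)**2)**2 = (1 + (-3)**2)**2 = (1 + 9)**2 = 10**2 = 100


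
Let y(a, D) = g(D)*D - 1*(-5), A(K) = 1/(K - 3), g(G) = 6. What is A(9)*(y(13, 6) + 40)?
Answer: 27/2 ≈ 13.500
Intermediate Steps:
A(K) = 1/(-3 + K)
y(a, D) = 5 + 6*D (y(a, D) = 6*D - 1*(-5) = 6*D + 5 = 5 + 6*D)
A(9)*(y(13, 6) + 40) = ((5 + 6*6) + 40)/(-3 + 9) = ((5 + 36) + 40)/6 = (41 + 40)/6 = (1/6)*81 = 27/2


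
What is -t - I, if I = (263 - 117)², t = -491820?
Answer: 470504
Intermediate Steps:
I = 21316 (I = 146² = 21316)
-t - I = -1*(-491820) - 1*21316 = 491820 - 21316 = 470504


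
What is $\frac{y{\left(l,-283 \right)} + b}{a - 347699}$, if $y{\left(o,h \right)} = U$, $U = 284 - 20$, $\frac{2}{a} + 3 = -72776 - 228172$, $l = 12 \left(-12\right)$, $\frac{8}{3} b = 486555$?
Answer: $- \frac{439923249927}{837122894008} \approx -0.52552$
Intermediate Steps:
$b = \frac{1459665}{8}$ ($b = \frac{3}{8} \cdot 486555 = \frac{1459665}{8} \approx 1.8246 \cdot 10^{5}$)
$l = -144$
$a = - \frac{2}{300951}$ ($a = \frac{2}{-3 - 300948} = \frac{2}{-300951} = 2 \left(- \frac{1}{300951}\right) = - \frac{2}{300951} \approx -6.6456 \cdot 10^{-6}$)
$U = 264$
$y{\left(o,h \right)} = 264$
$\frac{y{\left(l,-283 \right)} + b}{a - 347699} = \frac{264 + \frac{1459665}{8}}{- \frac{2}{300951} - 347699} = \frac{1461777}{8 \left(- \frac{104640361751}{300951}\right)} = \frac{1461777}{8} \left(- \frac{300951}{104640361751}\right) = - \frac{439923249927}{837122894008}$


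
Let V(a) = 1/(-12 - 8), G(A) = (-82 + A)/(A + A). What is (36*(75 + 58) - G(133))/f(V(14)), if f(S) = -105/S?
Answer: 424519/186200 ≈ 2.2799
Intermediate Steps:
G(A) = (-82 + A)/(2*A) (G(A) = (-82 + A)/((2*A)) = (-82 + A)*(1/(2*A)) = (-82 + A)/(2*A))
V(a) = -1/20 (V(a) = 1/(-20) = -1/20)
(36*(75 + 58) - G(133))/f(V(14)) = (36*(75 + 58) - (-82 + 133)/(2*133))/((-105/(-1/20))) = (36*133 - 51/(2*133))/((-105*(-20))) = (4788 - 1*51/266)/2100 = (4788 - 51/266)*(1/2100) = (1273557/266)*(1/2100) = 424519/186200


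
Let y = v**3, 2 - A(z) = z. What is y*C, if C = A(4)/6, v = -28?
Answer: 21952/3 ≈ 7317.3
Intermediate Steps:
A(z) = 2 - z
y = -21952 (y = (-28)**3 = -21952)
C = -1/3 (C = (2 - 1*4)/6 = (2 - 4)*(1/6) = -2*1/6 = -1/3 ≈ -0.33333)
y*C = -21952*(-1/3) = 21952/3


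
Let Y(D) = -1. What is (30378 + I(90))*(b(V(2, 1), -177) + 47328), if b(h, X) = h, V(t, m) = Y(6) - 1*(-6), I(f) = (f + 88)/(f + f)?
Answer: 129413581297/90 ≈ 1.4379e+9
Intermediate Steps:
I(f) = (88 + f)/(2*f) (I(f) = (88 + f)/((2*f)) = (88 + f)*(1/(2*f)) = (88 + f)/(2*f))
V(t, m) = 5 (V(t, m) = -1 - 1*(-6) = -1 + 6 = 5)
(30378 + I(90))*(b(V(2, 1), -177) + 47328) = (30378 + (½)*(88 + 90)/90)*(5 + 47328) = (30378 + (½)*(1/90)*178)*47333 = (30378 + 89/90)*47333 = (2734109/90)*47333 = 129413581297/90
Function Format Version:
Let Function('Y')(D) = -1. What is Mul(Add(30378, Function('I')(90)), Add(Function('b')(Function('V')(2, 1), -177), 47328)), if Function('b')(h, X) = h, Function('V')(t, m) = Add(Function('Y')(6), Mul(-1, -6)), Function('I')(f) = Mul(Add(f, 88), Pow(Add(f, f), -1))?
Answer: Rational(129413581297, 90) ≈ 1.4379e+9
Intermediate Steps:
Function('I')(f) = Mul(Rational(1, 2), Pow(f, -1), Add(88, f)) (Function('I')(f) = Mul(Add(88, f), Pow(Mul(2, f), -1)) = Mul(Add(88, f), Mul(Rational(1, 2), Pow(f, -1))) = Mul(Rational(1, 2), Pow(f, -1), Add(88, f)))
Function('V')(t, m) = 5 (Function('V')(t, m) = Add(-1, Mul(-1, -6)) = Add(-1, 6) = 5)
Mul(Add(30378, Function('I')(90)), Add(Function('b')(Function('V')(2, 1), -177), 47328)) = Mul(Add(30378, Mul(Rational(1, 2), Pow(90, -1), Add(88, 90))), Add(5, 47328)) = Mul(Add(30378, Mul(Rational(1, 2), Rational(1, 90), 178)), 47333) = Mul(Add(30378, Rational(89, 90)), 47333) = Mul(Rational(2734109, 90), 47333) = Rational(129413581297, 90)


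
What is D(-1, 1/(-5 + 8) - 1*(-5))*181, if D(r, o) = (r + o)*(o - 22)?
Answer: -117650/9 ≈ -13072.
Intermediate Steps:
D(r, o) = (-22 + o)*(o + r) (D(r, o) = (o + r)*(-22 + o) = (-22 + o)*(o + r))
D(-1, 1/(-5 + 8) - 1*(-5))*181 = ((1/(-5 + 8) - 1*(-5))² - 22*(1/(-5 + 8) - 1*(-5)) - 22*(-1) + (1/(-5 + 8) - 1*(-5))*(-1))*181 = ((1/3 + 5)² - 22*(1/3 + 5) + 22 + (1/3 + 5)*(-1))*181 = ((⅓ + 5)² - 22*(⅓ + 5) + 22 + (⅓ + 5)*(-1))*181 = ((16/3)² - 22*16/3 + 22 + (16/3)*(-1))*181 = (256/9 - 352/3 + 22 - 16/3)*181 = -650/9*181 = -117650/9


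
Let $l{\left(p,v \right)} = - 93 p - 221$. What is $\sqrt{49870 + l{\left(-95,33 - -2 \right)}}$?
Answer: $2 \sqrt{14621} \approx 241.83$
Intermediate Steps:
$l{\left(p,v \right)} = -221 - 93 p$
$\sqrt{49870 + l{\left(-95,33 - -2 \right)}} = \sqrt{49870 - -8614} = \sqrt{49870 + \left(-221 + 8835\right)} = \sqrt{49870 + 8614} = \sqrt{58484} = 2 \sqrt{14621}$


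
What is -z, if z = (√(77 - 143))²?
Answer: 66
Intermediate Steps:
z = -66 (z = (√(-66))² = (I*√66)² = -66)
-z = -1*(-66) = 66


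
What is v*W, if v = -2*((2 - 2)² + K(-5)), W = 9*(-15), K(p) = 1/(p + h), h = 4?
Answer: -270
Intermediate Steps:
K(p) = 1/(4 + p) (K(p) = 1/(p + 4) = 1/(4 + p))
W = -135
v = 2 (v = -2*((2 - 2)² + 1/(4 - 5)) = -2*(0² + 1/(-1)) = -2*(0 - 1) = -2*(-1) = 2)
v*W = 2*(-135) = -270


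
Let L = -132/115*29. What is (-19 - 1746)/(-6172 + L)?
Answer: 202975/713608 ≈ 0.28443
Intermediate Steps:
L = -3828/115 (L = -132*1/115*29 = -132/115*29 = -3828/115 ≈ -33.287)
(-19 - 1746)/(-6172 + L) = (-19 - 1746)/(-6172 - 3828/115) = -1765/(-713608/115) = -1765*(-115/713608) = 202975/713608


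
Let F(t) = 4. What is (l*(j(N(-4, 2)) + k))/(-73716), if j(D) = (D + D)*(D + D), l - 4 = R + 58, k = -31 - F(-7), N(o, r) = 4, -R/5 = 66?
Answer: 1943/18429 ≈ 0.10543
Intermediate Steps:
R = -330 (R = -5*66 = -330)
k = -35 (k = -31 - 1*4 = -31 - 4 = -35)
l = -268 (l = 4 + (-330 + 58) = 4 - 272 = -268)
j(D) = 4*D² (j(D) = (2*D)*(2*D) = 4*D²)
(l*(j(N(-4, 2)) + k))/(-73716) = -268*(4*4² - 35)/(-73716) = -268*(4*16 - 35)*(-1/73716) = -268*(64 - 35)*(-1/73716) = -268*29*(-1/73716) = -7772*(-1/73716) = 1943/18429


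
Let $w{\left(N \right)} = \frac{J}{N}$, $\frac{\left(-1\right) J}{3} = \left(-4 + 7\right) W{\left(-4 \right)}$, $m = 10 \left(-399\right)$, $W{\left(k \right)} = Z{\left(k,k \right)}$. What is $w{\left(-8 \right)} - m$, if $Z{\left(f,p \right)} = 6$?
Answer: $\frac{15987}{4} \approx 3996.8$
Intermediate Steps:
$W{\left(k \right)} = 6$
$m = -3990$
$J = -54$ ($J = - 3 \left(-4 + 7\right) 6 = - 3 \cdot 3 \cdot 6 = \left(-3\right) 18 = -54$)
$w{\left(N \right)} = - \frac{54}{N}$
$w{\left(-8 \right)} - m = - \frac{54}{-8} - -3990 = \left(-54\right) \left(- \frac{1}{8}\right) + 3990 = \frac{27}{4} + 3990 = \frac{15987}{4}$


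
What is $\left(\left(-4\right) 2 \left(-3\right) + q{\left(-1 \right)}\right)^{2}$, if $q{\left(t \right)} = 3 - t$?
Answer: $784$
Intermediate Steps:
$\left(\left(-4\right) 2 \left(-3\right) + q{\left(-1 \right)}\right)^{2} = \left(\left(-4\right) 2 \left(-3\right) + \left(3 - -1\right)\right)^{2} = \left(\left(-8\right) \left(-3\right) + \left(3 + 1\right)\right)^{2} = \left(24 + 4\right)^{2} = 28^{2} = 784$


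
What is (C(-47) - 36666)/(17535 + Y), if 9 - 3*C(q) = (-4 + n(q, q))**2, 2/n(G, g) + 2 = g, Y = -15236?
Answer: -727611/45619 ≈ -15.950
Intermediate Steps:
n(G, g) = 2/(-2 + g)
C(q) = 3 - (-4 + 2/(-2 + q))**2/3
(C(-47) - 36666)/(17535 + Y) = ((3 - (4 - 2/(-2 - 47))**2/3) - 36666)/(17535 - 15236) = ((3 - (4 - 2/(-49))**2/3) - 36666)/2299 = ((3 - (4 - 2*(-1/49))**2/3) - 36666)*(1/2299) = ((3 - (4 + 2/49)**2/3) - 36666)*(1/2299) = ((3 - (198/49)**2/3) - 36666)*(1/2299) = ((3 - 1/3*39204/2401) - 36666)*(1/2299) = ((3 - 13068/2401) - 36666)*(1/2299) = (-5865/2401 - 36666)*(1/2299) = -88040931/2401*1/2299 = -727611/45619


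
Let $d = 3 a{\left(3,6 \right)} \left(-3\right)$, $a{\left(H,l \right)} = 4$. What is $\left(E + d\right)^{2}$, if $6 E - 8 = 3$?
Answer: $\frac{42025}{36} \approx 1167.4$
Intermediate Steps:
$E = \frac{11}{6}$ ($E = \frac{4}{3} + \frac{1}{6} \cdot 3 = \frac{4}{3} + \frac{1}{2} = \frac{11}{6} \approx 1.8333$)
$d = -36$ ($d = 3 \cdot 4 \left(-3\right) = 12 \left(-3\right) = -36$)
$\left(E + d\right)^{2} = \left(\frac{11}{6} - 36\right)^{2} = \left(- \frac{205}{6}\right)^{2} = \frac{42025}{36}$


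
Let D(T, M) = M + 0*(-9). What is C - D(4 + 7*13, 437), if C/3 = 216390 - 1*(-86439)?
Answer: 908050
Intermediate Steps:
C = 908487 (C = 3*(216390 - 1*(-86439)) = 3*(216390 + 86439) = 3*302829 = 908487)
D(T, M) = M (D(T, M) = M + 0 = M)
C - D(4 + 7*13, 437) = 908487 - 1*437 = 908487 - 437 = 908050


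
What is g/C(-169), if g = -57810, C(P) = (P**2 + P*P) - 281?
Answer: -19270/18947 ≈ -1.0170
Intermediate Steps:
C(P) = -281 + 2*P**2 (C(P) = (P**2 + P**2) - 281 = 2*P**2 - 281 = -281 + 2*P**2)
g/C(-169) = -57810/(-281 + 2*(-169)**2) = -57810/(-281 + 2*28561) = -57810/(-281 + 57122) = -57810/56841 = -57810*1/56841 = -19270/18947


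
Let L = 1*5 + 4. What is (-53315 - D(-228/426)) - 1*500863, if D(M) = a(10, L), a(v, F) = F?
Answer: -554187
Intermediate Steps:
L = 9 (L = 5 + 4 = 9)
D(M) = 9
(-53315 - D(-228/426)) - 1*500863 = (-53315 - 1*9) - 1*500863 = (-53315 - 9) - 500863 = -53324 - 500863 = -554187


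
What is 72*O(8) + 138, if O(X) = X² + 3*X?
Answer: 6474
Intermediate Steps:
72*O(8) + 138 = 72*(8*(3 + 8)) + 138 = 72*(8*11) + 138 = 72*88 + 138 = 6336 + 138 = 6474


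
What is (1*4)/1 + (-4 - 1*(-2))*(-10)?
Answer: 24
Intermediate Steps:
(1*4)/1 + (-4 - 1*(-2))*(-10) = 4*1 + (-4 + 2)*(-10) = 4 - 2*(-10) = 4 + 20 = 24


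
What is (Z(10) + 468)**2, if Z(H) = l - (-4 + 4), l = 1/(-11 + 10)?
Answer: 218089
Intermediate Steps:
l = -1 (l = 1/(-1) = -1)
Z(H) = -1 (Z(H) = -1 - (-4 + 4) = -1 - 1*0 = -1 + 0 = -1)
(Z(10) + 468)**2 = (-1 + 468)**2 = 467**2 = 218089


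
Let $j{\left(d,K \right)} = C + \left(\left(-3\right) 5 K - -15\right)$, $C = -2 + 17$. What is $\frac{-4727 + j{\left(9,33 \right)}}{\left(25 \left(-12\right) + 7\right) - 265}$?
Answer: $\frac{2596}{279} \approx 9.3047$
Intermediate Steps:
$C = 15$
$j{\left(d,K \right)} = 30 - 15 K$ ($j{\left(d,K \right)} = 15 + \left(\left(-3\right) 5 K - -15\right) = 15 - \left(-15 + 15 K\right) = 30 - 15 K$)
$\frac{-4727 + j{\left(9,33 \right)}}{\left(25 \left(-12\right) + 7\right) - 265} = \frac{-4727 + \left(30 - 495\right)}{\left(25 \left(-12\right) + 7\right) - 265} = \frac{-4727 + \left(30 - 495\right)}{\left(-300 + 7\right) - 265} = \frac{-4727 - 465}{-293 - 265} = - \frac{5192}{-558} = \left(-5192\right) \left(- \frac{1}{558}\right) = \frac{2596}{279}$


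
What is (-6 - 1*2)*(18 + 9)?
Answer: -216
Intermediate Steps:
(-6 - 1*2)*(18 + 9) = (-6 - 2)*27 = -8*27 = -216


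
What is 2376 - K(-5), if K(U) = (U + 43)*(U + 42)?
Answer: 970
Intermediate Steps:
K(U) = (42 + U)*(43 + U) (K(U) = (43 + U)*(42 + U) = (42 + U)*(43 + U))
2376 - K(-5) = 2376 - (1806 + (-5)² + 85*(-5)) = 2376 - (1806 + 25 - 425) = 2376 - 1*1406 = 2376 - 1406 = 970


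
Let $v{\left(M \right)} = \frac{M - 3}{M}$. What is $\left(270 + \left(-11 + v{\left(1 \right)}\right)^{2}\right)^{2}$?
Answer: $192721$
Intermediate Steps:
$v{\left(M \right)} = \frac{-3 + M}{M}$
$\left(270 + \left(-11 + v{\left(1 \right)}\right)^{2}\right)^{2} = \left(270 + \left(-11 + \frac{-3 + 1}{1}\right)^{2}\right)^{2} = \left(270 + \left(-11 + 1 \left(-2\right)\right)^{2}\right)^{2} = \left(270 + \left(-11 - 2\right)^{2}\right)^{2} = \left(270 + \left(-13\right)^{2}\right)^{2} = \left(270 + 169\right)^{2} = 439^{2} = 192721$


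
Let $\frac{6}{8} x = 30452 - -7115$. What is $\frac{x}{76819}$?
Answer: $\frac{150268}{230457} \approx 0.65204$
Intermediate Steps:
$x = \frac{150268}{3}$ ($x = \frac{4 \left(30452 - -7115\right)}{3} = \frac{4 \left(30452 + 7115\right)}{3} = \frac{4}{3} \cdot 37567 = \frac{150268}{3} \approx 50089.0$)
$\frac{x}{76819} = \frac{150268}{3 \cdot 76819} = \frac{150268}{3} \cdot \frac{1}{76819} = \frac{150268}{230457}$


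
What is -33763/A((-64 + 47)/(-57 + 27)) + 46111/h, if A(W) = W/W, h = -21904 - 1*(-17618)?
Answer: -144754329/4286 ≈ -33774.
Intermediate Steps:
h = -4286 (h = -21904 + 17618 = -4286)
A(W) = 1
-33763/A((-64 + 47)/(-57 + 27)) + 46111/h = -33763/1 + 46111/(-4286) = -33763*1 + 46111*(-1/4286) = -33763 - 46111/4286 = -144754329/4286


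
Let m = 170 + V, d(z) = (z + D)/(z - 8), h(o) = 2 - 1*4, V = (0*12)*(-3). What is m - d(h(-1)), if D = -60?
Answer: 819/5 ≈ 163.80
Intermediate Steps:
V = 0 (V = 0*(-3) = 0)
h(o) = -2 (h(o) = 2 - 4 = -2)
d(z) = (-60 + z)/(-8 + z) (d(z) = (z - 60)/(z - 8) = (-60 + z)/(-8 + z))
m = 170 (m = 170 + 0 = 170)
m - d(h(-1)) = 170 - (-60 - 2)/(-8 - 2) = 170 - (-62)/(-10) = 170 - (-1)*(-62)/10 = 170 - 1*31/5 = 170 - 31/5 = 819/5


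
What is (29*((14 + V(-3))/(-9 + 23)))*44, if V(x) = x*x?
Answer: 14674/7 ≈ 2096.3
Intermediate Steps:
V(x) = x²
(29*((14 + V(-3))/(-9 + 23)))*44 = (29*((14 + (-3)²)/(-9 + 23)))*44 = (29*((14 + 9)/14))*44 = (29*(23*(1/14)))*44 = (29*(23/14))*44 = (667/14)*44 = 14674/7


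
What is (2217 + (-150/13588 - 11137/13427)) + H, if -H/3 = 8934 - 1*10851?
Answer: 726788494981/91223038 ≈ 7967.2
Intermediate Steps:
H = 5751 (H = -3*(8934 - 1*10851) = -3*(8934 - 10851) = -3*(-1917) = 5751)
(2217 + (-150/13588 - 11137/13427)) + H = (2217 + (-150/13588 - 11137/13427)) + 5751 = (2217 + (-150*1/13588 - 11137*1/13427)) + 5751 = (2217 + (-75/6794 - 11137/13427)) + 5751 = (2217 - 76671803/91223038) + 5751 = 202164803443/91223038 + 5751 = 726788494981/91223038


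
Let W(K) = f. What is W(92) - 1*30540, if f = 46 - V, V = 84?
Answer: -30578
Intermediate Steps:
f = -38 (f = 46 - 1*84 = 46 - 84 = -38)
W(K) = -38
W(92) - 1*30540 = -38 - 1*30540 = -38 - 30540 = -30578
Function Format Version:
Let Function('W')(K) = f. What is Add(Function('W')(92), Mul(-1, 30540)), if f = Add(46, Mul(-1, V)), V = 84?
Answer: -30578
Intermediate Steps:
f = -38 (f = Add(46, Mul(-1, 84)) = Add(46, -84) = -38)
Function('W')(K) = -38
Add(Function('W')(92), Mul(-1, 30540)) = Add(-38, Mul(-1, 30540)) = Add(-38, -30540) = -30578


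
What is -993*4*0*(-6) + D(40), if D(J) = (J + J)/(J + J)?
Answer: 1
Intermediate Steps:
D(J) = 1 (D(J) = (2*J)/((2*J)) = (2*J)*(1/(2*J)) = 1)
-993*4*0*(-6) + D(40) = -993*4*0*(-6) + 1 = -0*(-6) + 1 = -993*0 + 1 = 0 + 1 = 1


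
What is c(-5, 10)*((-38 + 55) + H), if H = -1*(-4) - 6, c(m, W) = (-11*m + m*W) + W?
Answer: 225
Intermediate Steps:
c(m, W) = W - 11*m + W*m (c(m, W) = (-11*m + W*m) + W = W - 11*m + W*m)
H = -2 (H = 4 - 6 = -2)
c(-5, 10)*((-38 + 55) + H) = (10 - 11*(-5) + 10*(-5))*((-38 + 55) - 2) = (10 + 55 - 50)*(17 - 2) = 15*15 = 225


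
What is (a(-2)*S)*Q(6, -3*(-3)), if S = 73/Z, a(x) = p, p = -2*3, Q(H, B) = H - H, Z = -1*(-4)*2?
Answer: 0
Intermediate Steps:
Z = 8 (Z = 4*2 = 8)
Q(H, B) = 0
p = -6
a(x) = -6
S = 73/8 ≈ 9.1250
(a(-2)*S)*Q(6, -3*(-3)) = -6*73/8*0 = -219/4*0 = 0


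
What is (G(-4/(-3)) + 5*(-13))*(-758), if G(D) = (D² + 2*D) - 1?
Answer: 419932/9 ≈ 46659.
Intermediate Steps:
G(D) = -1 + D² + 2*D
(G(-4/(-3)) + 5*(-13))*(-758) = ((-1 + (-4/(-3))² + 2*(-4/(-3))) + 5*(-13))*(-758) = ((-1 + (-4*(-⅓))² + 2*(-4*(-⅓))) - 65)*(-758) = ((-1 + (4/3)² + 2*(4/3)) - 65)*(-758) = ((-1 + 16/9 + 8/3) - 65)*(-758) = (31/9 - 65)*(-758) = -554/9*(-758) = 419932/9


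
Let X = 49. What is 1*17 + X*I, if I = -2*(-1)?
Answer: 115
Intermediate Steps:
I = 2
1*17 + X*I = 1*17 + 49*2 = 17 + 98 = 115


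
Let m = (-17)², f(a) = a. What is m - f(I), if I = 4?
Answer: 285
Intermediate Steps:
m = 289
m - f(I) = 289 - 1*4 = 289 - 4 = 285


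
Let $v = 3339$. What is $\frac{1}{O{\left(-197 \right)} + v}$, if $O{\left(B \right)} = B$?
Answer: $\frac{1}{3142} \approx 0.00031827$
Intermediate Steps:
$\frac{1}{O{\left(-197 \right)} + v} = \frac{1}{-197 + 3339} = \frac{1}{3142}$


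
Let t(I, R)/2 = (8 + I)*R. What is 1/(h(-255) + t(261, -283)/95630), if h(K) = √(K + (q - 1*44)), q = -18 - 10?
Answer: -3640012505/753406991704 - 2286274225*I*√327/753406991704 ≈ -0.0048314 - 0.054875*I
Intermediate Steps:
q = -28
t(I, R) = 2*R*(8 + I) (t(I, R) = 2*((8 + I)*R) = 2*(R*(8 + I)) = 2*R*(8 + I))
h(K) = √(-72 + K) (h(K) = √(K + (-28 - 1*44)) = √(K + (-28 - 44)) = √(K - 72) = √(-72 + K))
1/(h(-255) + t(261, -283)/95630) = 1/(√(-72 - 255) + (2*(-283)*(8 + 261))/95630) = 1/(√(-327) + (2*(-283)*269)*(1/95630)) = 1/(I*√327 - 152254*1/95630) = 1/(I*√327 - 76127/47815) = 1/(-76127/47815 + I*√327)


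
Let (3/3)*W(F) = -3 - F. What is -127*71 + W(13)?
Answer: -9033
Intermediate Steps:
W(F) = -3 - F
-127*71 + W(13) = -127*71 + (-3 - 1*13) = -9017 + (-3 - 13) = -9017 - 16 = -9033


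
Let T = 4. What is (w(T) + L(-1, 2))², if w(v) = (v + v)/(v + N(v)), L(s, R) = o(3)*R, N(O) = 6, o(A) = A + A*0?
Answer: 1156/25 ≈ 46.240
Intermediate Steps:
o(A) = A (o(A) = A + 0 = A)
L(s, R) = 3*R
w(v) = 2*v/(6 + v) (w(v) = (v + v)/(v + 6) = (2*v)/(6 + v) = 2*v/(6 + v))
(w(T) + L(-1, 2))² = (2*4/(6 + 4) + 3*2)² = (2*4/10 + 6)² = (2*4*(⅒) + 6)² = (⅘ + 6)² = (34/5)² = 1156/25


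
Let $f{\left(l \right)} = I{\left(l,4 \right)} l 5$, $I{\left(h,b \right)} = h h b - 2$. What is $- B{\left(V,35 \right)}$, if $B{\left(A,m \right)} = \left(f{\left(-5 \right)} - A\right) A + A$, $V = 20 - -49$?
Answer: $173742$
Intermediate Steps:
$I{\left(h,b \right)} = -2 + b h^{2}$ ($I{\left(h,b \right)} = h^{2} b - 2 = b h^{2} - 2 = -2 + b h^{2}$)
$f{\left(l \right)} = 5 l \left(-2 + 4 l^{2}\right)$ ($f{\left(l \right)} = \left(-2 + 4 l^{2}\right) l 5 = l \left(-2 + 4 l^{2}\right) 5 = 5 l \left(-2 + 4 l^{2}\right)$)
$V = 69$ ($V = 20 + 49 = 69$)
$B{\left(A,m \right)} = A + A \left(-2450 - A\right)$ ($B{\left(A,m \right)} = \left(\left(\left(-10\right) \left(-5\right) + 20 \left(-5\right)^{3}\right) - A\right) A + A = \left(\left(50 + 20 \left(-125\right)\right) - A\right) A + A = \left(\left(50 - 2500\right) - A\right) A + A = \left(-2450 - A\right) A + A = A \left(-2450 - A\right) + A = A + A \left(-2450 - A\right)$)
$- B{\left(V,35 \right)} = - \left(-1\right) 69 \left(2449 + 69\right) = - \left(-1\right) 69 \cdot 2518 = \left(-1\right) \left(-173742\right) = 173742$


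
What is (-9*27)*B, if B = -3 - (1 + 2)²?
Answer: 2916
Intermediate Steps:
B = -12 (B = -3 - 1*3² = -3 - 1*9 = -3 - 9 = -12)
(-9*27)*B = -9*27*(-12) = -243*(-12) = 2916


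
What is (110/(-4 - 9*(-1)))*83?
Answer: 1826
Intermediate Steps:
(110/(-4 - 9*(-1)))*83 = (110/(-4 + 9))*83 = (110/5)*83 = (110*(⅕))*83 = 22*83 = 1826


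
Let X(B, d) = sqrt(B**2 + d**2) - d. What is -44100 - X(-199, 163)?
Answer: -43937 - sqrt(66170) ≈ -44194.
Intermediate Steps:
-44100 - X(-199, 163) = -44100 - (sqrt((-199)**2 + 163**2) - 1*163) = -44100 - (sqrt(39601 + 26569) - 163) = -44100 - (sqrt(66170) - 163) = -44100 - (-163 + sqrt(66170)) = -44100 + (163 - sqrt(66170)) = -43937 - sqrt(66170)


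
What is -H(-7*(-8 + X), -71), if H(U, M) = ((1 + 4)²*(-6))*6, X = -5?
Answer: 900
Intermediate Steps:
H(U, M) = -900 (H(U, M) = (5²*(-6))*6 = (25*(-6))*6 = -150*6 = -900)
-H(-7*(-8 + X), -71) = -1*(-900) = 900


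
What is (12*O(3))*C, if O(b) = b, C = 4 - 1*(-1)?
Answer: 180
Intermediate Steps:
C = 5 (C = 4 + 1 = 5)
(12*O(3))*C = (12*3)*5 = 36*5 = 180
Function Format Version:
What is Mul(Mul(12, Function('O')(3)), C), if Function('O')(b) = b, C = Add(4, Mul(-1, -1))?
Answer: 180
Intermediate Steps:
C = 5 (C = Add(4, 1) = 5)
Mul(Mul(12, Function('O')(3)), C) = Mul(Mul(12, 3), 5) = Mul(36, 5) = 180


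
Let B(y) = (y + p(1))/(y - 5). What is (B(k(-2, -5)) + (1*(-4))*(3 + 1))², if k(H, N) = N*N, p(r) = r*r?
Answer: 21609/100 ≈ 216.09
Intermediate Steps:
p(r) = r²
k(H, N) = N²
B(y) = (1 + y)/(-5 + y) (B(y) = (y + 1²)/(y - 5) = (y + 1)/(-5 + y) = (1 + y)/(-5 + y))
(B(k(-2, -5)) + (1*(-4))*(3 + 1))² = ((1 + (-5)²)/(-5 + (-5)²) + (1*(-4))*(3 + 1))² = ((1 + 25)/(-5 + 25) - 4*4)² = (26/20 - 16)² = ((1/20)*26 - 16)² = (13/10 - 16)² = (-147/10)² = 21609/100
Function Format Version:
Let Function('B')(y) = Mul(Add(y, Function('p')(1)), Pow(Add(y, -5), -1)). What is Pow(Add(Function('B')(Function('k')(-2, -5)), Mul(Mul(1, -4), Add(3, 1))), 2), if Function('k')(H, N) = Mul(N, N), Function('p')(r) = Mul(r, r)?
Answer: Rational(21609, 100) ≈ 216.09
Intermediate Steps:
Function('p')(r) = Pow(r, 2)
Function('k')(H, N) = Pow(N, 2)
Function('B')(y) = Mul(Pow(Add(-5, y), -1), Add(1, y)) (Function('B')(y) = Mul(Add(y, Pow(1, 2)), Pow(Add(y, -5), -1)) = Mul(Add(y, 1), Pow(Add(-5, y), -1)) = Mul(Add(1, y), Pow(Add(-5, y), -1)) = Mul(Pow(Add(-5, y), -1), Add(1, y)))
Pow(Add(Function('B')(Function('k')(-2, -5)), Mul(Mul(1, -4), Add(3, 1))), 2) = Pow(Add(Mul(Pow(Add(-5, Pow(-5, 2)), -1), Add(1, Pow(-5, 2))), Mul(Mul(1, -4), Add(3, 1))), 2) = Pow(Add(Mul(Pow(Add(-5, 25), -1), Add(1, 25)), Mul(-4, 4)), 2) = Pow(Add(Mul(Pow(20, -1), 26), -16), 2) = Pow(Add(Mul(Rational(1, 20), 26), -16), 2) = Pow(Add(Rational(13, 10), -16), 2) = Pow(Rational(-147, 10), 2) = Rational(21609, 100)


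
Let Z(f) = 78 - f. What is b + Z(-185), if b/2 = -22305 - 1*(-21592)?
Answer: -1163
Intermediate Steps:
b = -1426 (b = 2*(-22305 - 1*(-21592)) = 2*(-22305 + 21592) = 2*(-713) = -1426)
b + Z(-185) = -1426 + (78 - 1*(-185)) = -1426 + (78 + 185) = -1426 + 263 = -1163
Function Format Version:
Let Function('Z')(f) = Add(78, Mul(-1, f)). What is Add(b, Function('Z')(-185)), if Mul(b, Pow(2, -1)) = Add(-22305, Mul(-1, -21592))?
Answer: -1163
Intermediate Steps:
b = -1426 (b = Mul(2, Add(-22305, Mul(-1, -21592))) = Mul(2, Add(-22305, 21592)) = Mul(2, -713) = -1426)
Add(b, Function('Z')(-185)) = Add(-1426, Add(78, Mul(-1, -185))) = Add(-1426, Add(78, 185)) = Add(-1426, 263) = -1163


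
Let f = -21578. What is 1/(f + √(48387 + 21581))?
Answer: -10789/232770058 - √4373/116385029 ≈ -4.6919e-5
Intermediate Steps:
1/(f + √(48387 + 21581)) = 1/(-21578 + √(48387 + 21581)) = 1/(-21578 + √69968) = 1/(-21578 + 4*√4373)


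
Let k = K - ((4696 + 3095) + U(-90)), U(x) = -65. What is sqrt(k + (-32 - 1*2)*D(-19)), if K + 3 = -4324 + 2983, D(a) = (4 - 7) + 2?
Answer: 6*I*sqrt(251) ≈ 95.058*I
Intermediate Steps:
D(a) = -1 (D(a) = -3 + 2 = -1)
K = -1344 (K = -3 + (-4324 + 2983) = -3 - 1341 = -1344)
k = -9070 (k = -1344 - ((4696 + 3095) - 65) = -1344 - (7791 - 65) = -1344 - 1*7726 = -1344 - 7726 = -9070)
sqrt(k + (-32 - 1*2)*D(-19)) = sqrt(-9070 + (-32 - 1*2)*(-1)) = sqrt(-9070 + (-32 - 2)*(-1)) = sqrt(-9070 - 34*(-1)) = sqrt(-9070 + 34) = sqrt(-9036) = 6*I*sqrt(251)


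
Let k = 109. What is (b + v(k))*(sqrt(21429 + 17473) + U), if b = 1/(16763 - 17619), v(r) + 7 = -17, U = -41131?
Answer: 845036395/856 - 20545*sqrt(38902)/856 ≈ 9.8246e+5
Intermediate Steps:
v(r) = -24 (v(r) = -7 - 17 = -24)
b = -1/856 (b = 1/(-856) = -1/856 ≈ -0.0011682)
(b + v(k))*(sqrt(21429 + 17473) + U) = (-1/856 - 24)*(sqrt(21429 + 17473) - 41131) = -20545*(sqrt(38902) - 41131)/856 = -20545*(-41131 + sqrt(38902))/856 = 845036395/856 - 20545*sqrt(38902)/856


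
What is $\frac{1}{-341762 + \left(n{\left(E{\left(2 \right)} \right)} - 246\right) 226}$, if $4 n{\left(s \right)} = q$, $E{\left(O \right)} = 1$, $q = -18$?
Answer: $- \frac{1}{398375} \approx -2.5102 \cdot 10^{-6}$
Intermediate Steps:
$n{\left(s \right)} = - \frac{9}{2}$ ($n{\left(s \right)} = \frac{1}{4} \left(-18\right) = - \frac{9}{2}$)
$\frac{1}{-341762 + \left(n{\left(E{\left(2 \right)} \right)} - 246\right) 226} = \frac{1}{-341762 + \left(- \frac{9}{2} - 246\right) 226} = \frac{1}{-341762 - 56613} = \frac{1}{-398375} = - \frac{1}{398375}$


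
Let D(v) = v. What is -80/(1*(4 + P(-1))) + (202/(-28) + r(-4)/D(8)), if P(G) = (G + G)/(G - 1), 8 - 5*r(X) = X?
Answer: -802/35 ≈ -22.914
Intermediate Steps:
r(X) = 8/5 - X/5
P(G) = 2*G/(-1 + G) (P(G) = (2*G)/(-1 + G) = 2*G/(-1 + G))
-80/(1*(4 + P(-1))) + (202/(-28) + r(-4)/D(8)) = -80/(1*(4 + 2*(-1)/(-1 - 1))) + (202/(-28) + (8/5 - 1/5*(-4))/8) = -80/(1*(4 + 2*(-1)/(-2))) + (202*(-1/28) + (8/5 + 4/5)*(1/8)) = -80/(1*(4 + 2*(-1)*(-1/2))) + (-101/14 + (12/5)*(1/8)) = -80/(1*(4 + 1)) + (-101/14 + 3/10) = -80/(1*5) - 242/35 = -80/5 - 242/35 = (1/5)*(-80) - 242/35 = -16 - 242/35 = -802/35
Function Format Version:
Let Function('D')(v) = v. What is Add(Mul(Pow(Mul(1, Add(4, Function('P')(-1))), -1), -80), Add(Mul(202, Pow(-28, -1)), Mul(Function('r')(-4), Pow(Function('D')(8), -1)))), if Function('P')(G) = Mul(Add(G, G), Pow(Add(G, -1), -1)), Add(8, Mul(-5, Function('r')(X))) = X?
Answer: Rational(-802, 35) ≈ -22.914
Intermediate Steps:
Function('r')(X) = Add(Rational(8, 5), Mul(Rational(-1, 5), X))
Function('P')(G) = Mul(2, G, Pow(Add(-1, G), -1)) (Function('P')(G) = Mul(Mul(2, G), Pow(Add(-1, G), -1)) = Mul(2, G, Pow(Add(-1, G), -1)))
Add(Mul(Pow(Mul(1, Add(4, Function('P')(-1))), -1), -80), Add(Mul(202, Pow(-28, -1)), Mul(Function('r')(-4), Pow(Function('D')(8), -1)))) = Add(Mul(Pow(Mul(1, Add(4, Mul(2, -1, Pow(Add(-1, -1), -1)))), -1), -80), Add(Mul(202, Pow(-28, -1)), Mul(Add(Rational(8, 5), Mul(Rational(-1, 5), -4)), Pow(8, -1)))) = Add(Mul(Pow(Mul(1, Add(4, Mul(2, -1, Pow(-2, -1)))), -1), -80), Add(Mul(202, Rational(-1, 28)), Mul(Add(Rational(8, 5), Rational(4, 5)), Rational(1, 8)))) = Add(Mul(Pow(Mul(1, Add(4, Mul(2, -1, Rational(-1, 2)))), -1), -80), Add(Rational(-101, 14), Mul(Rational(12, 5), Rational(1, 8)))) = Add(Mul(Pow(Mul(1, Add(4, 1)), -1), -80), Add(Rational(-101, 14), Rational(3, 10))) = Add(Mul(Pow(Mul(1, 5), -1), -80), Rational(-242, 35)) = Add(Mul(Pow(5, -1), -80), Rational(-242, 35)) = Add(Mul(Rational(1, 5), -80), Rational(-242, 35)) = Add(-16, Rational(-242, 35)) = Rational(-802, 35)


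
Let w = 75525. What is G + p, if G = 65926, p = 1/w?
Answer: 4979061151/75525 ≈ 65926.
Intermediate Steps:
p = 1/75525 ≈ 1.3241e-5
G + p = 65926 + 1/75525 = 4979061151/75525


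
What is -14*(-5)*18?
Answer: 1260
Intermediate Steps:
-14*(-5)*18 = 70*18 = 1260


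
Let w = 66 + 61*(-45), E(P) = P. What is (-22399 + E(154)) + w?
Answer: -24924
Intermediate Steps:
w = -2679 (w = 66 - 2745 = -2679)
(-22399 + E(154)) + w = (-22399 + 154) - 2679 = -22245 - 2679 = -24924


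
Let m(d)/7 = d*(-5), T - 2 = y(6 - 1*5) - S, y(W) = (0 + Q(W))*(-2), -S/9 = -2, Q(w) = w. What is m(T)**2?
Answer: 396900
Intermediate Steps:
S = 18 (S = -9*(-2) = 18)
y(W) = -2*W (y(W) = (0 + W)*(-2) = W*(-2) = -2*W)
T = -18 (T = 2 + (-2*(6 - 1*5) - 1*18) = 2 + (-2*(6 - 5) - 18) = 2 + (-2*1 - 18) = 2 + (-2 - 18) = 2 - 20 = -18)
m(d) = -35*d (m(d) = 7*(d*(-5)) = 7*(-5*d) = -35*d)
m(T)**2 = (-35*(-18))**2 = 630**2 = 396900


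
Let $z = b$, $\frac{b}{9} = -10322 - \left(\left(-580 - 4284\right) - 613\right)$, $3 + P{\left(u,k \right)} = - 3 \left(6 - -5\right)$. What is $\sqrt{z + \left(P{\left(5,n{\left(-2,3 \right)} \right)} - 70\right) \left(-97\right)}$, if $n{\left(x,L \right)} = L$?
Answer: $i \sqrt{33323} \approx 182.55 i$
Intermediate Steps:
$P{\left(u,k \right)} = -36$ ($P{\left(u,k \right)} = -3 - 3 \left(6 - -5\right) = -3 - 3 \left(6 + 5\right) = -3 - 33 = -36$)
$b = -43605$ ($b = 9 \left(-10322 - \left(\left(-580 - 4284\right) - 613\right)\right) = 9 \left(-10322 - \left(-4864 - 613\right)\right) = 9 \left(-10322 - -5477\right) = 9 \left(-10322 + 5477\right) = 9 \left(-4845\right) = -43605$)
$z = -43605$
$\sqrt{z + \left(P{\left(5,n{\left(-2,3 \right)} \right)} - 70\right) \left(-97\right)} = \sqrt{-43605 + \left(-36 - 70\right) \left(-97\right)} = \sqrt{-43605 - -10282} = \sqrt{-43605 + 10282} = \sqrt{-33323} = i \sqrt{33323}$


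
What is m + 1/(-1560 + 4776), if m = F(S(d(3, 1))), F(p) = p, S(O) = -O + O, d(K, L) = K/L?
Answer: 1/3216 ≈ 0.00031095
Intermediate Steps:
S(O) = 0
m = 0
m + 1/(-1560 + 4776) = 0 + 1/(-1560 + 4776) = 0 + 1/3216 = 1/3216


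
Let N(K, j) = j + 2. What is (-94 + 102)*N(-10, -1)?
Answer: 8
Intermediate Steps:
N(K, j) = 2 + j
(-94 + 102)*N(-10, -1) = (-94 + 102)*(2 - 1) = 8*1 = 8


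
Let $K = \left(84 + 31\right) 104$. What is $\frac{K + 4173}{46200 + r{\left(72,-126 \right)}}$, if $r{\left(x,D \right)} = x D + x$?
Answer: $\frac{16133}{37200} \approx 0.43368$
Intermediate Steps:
$r{\left(x,D \right)} = x + D x$ ($r{\left(x,D \right)} = D x + x = x + D x$)
$K = 11960$ ($K = 115 \cdot 104 = 11960$)
$\frac{K + 4173}{46200 + r{\left(72,-126 \right)}} = \frac{11960 + 4173}{46200 + 72 \left(1 - 126\right)} = \frac{16133}{46200 + 72 \left(-125\right)} = \frac{16133}{46200 - 9000} = \frac{16133}{37200}$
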